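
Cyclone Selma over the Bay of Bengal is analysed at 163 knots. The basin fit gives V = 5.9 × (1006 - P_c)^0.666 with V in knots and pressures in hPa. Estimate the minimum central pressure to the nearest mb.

860 mb

ΔP = (V / 5.9)^(1/0.666) = (163/5.9)^1.502.
163/5.9 = 27.627; 27.627^1.502 ≈ 145.94 mb.
P_c = 1006 − 145.94 = 860.06 ≈ 860 mb.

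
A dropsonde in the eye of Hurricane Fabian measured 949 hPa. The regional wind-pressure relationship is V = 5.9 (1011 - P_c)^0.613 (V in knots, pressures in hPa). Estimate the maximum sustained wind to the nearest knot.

74 kt

ΔP = 1011 − 949 = 62 hPa.
62^0.613 ≈ 12.553.
V ≈ 5.9 × 12.553 ≈ 74.1 kt.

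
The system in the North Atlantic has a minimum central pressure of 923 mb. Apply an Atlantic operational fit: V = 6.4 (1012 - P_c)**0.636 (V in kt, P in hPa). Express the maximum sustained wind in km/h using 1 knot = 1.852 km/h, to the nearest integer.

206 km/h

ΔP = 1012 − 923 = 89 mb.
V ≈ 6.4 × 89^0.636 = 6.4 × 17.370 ≈ 111.171 kt.
111.171 × 1.852 ≈ 205.89 km/h → 206 km/h.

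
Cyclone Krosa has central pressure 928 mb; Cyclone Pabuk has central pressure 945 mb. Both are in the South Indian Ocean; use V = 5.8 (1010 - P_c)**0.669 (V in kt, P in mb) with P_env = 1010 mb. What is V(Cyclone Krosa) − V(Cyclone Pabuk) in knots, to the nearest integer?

16 kt

Cyclone Krosa: ΔP = 82; V ≈ 5.8 × 82^0.669 ≈ 110.60 kt.
Cyclone Pabuk: ΔP = 65; V ≈ 5.8 × 65^0.669 ≈ 94.68 kt.
Difference ≈ 110.60 − 94.68 = 15.92 → 16 kt.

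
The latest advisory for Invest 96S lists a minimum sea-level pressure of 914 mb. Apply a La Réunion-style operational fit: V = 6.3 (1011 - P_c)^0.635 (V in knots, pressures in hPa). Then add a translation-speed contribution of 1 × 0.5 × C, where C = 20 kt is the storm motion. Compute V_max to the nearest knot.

125 kt

ΔP = 1011 − 914 = 97 mb.
97^0.635 ≈ 18.264.
V ≈ 6.3 × 18.264 ≈ 115.1 kt.
Translation term: 1 × 0.5 × 20 = 10 kt.
Corrected V ≈ 125.1 kt → 125 kt.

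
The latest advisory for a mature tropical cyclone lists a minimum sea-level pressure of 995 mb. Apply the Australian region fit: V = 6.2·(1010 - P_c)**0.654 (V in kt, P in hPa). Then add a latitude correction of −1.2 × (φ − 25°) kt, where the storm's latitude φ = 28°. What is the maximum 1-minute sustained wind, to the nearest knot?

33 kt

ΔP = 1010 − 995 = 15 mb.
15^0.654 ≈ 5.877.
V ≈ 6.2 × 5.877 ≈ 36.4 kt.
Latitude correction: −1.2 × (28 − 25) = -3.6 kt.
Corrected V ≈ 32.8 kt → 33 kt.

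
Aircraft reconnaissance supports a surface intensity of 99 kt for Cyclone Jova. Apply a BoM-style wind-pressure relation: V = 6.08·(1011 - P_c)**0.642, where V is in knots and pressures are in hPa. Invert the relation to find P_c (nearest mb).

934 mb

ΔP = (V / 6.08)^(1/0.642) = (99/6.08)^1.558.
99/6.08 = 16.283; 16.283^1.558 ≈ 77.17 mb.
P_c = 1011 − 77.17 = 933.83 ≈ 934 mb.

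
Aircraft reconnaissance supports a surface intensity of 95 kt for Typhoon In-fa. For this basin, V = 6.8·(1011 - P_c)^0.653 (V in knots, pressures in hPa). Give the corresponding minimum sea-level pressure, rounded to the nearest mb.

954 mb

ΔP = (V / 6.8)^(1/0.653) = (95/6.8)^1.531.
95/6.8 = 13.971; 13.971^1.531 ≈ 56.72 mb.
P_c = 1011 − 56.72 = 954.28 ≈ 954 mb.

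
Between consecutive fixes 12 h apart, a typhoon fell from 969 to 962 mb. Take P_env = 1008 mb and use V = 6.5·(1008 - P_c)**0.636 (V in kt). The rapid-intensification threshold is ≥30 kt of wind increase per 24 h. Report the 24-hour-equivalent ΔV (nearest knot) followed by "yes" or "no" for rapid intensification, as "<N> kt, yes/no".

15 kt, no

V₁: ΔP = 39, V ≈ 6.5 × 39^0.636 ≈ 66.81 kt.
V₂: ΔP = 46, V ≈ 6.5 × 46^0.636 ≈ 74.20 kt.
ΔV over 12 h = 7.39 kt → 24 h equivalent = 7.39 × 24/12 ≈ 14.78 kt.
15 kt < 30 kt ⇒ not rapid intensification.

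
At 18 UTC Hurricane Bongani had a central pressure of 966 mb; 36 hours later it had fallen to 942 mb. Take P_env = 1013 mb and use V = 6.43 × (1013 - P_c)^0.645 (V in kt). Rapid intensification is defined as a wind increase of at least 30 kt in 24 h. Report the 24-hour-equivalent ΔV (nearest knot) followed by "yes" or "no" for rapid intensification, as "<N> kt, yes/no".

V₁: ΔP = 47, V ≈ 6.43 × 47^0.645 ≈ 77.04 kt.
V₂: ΔP = 71, V ≈ 6.43 × 71^0.645 ≈ 100.52 kt.
ΔV over 36 h = 23.48 kt → 24 h equivalent = 23.48 × 24/36 ≈ 15.65 kt.
16 kt < 30 kt ⇒ not rapid intensification.

16 kt, no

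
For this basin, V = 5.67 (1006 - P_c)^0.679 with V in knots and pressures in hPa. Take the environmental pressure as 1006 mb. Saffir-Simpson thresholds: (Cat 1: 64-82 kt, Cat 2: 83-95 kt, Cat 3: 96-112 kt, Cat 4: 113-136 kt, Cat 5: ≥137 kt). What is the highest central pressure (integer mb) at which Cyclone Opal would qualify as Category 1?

970 mb

Category 1 begins at V = 64 kt.
Required ΔP = (64/5.67)^(1/0.679) = 11.287^1.473 ≈ 35.50 mb.
P_c ≤ 1006 − 35.50 = 970.50, so the highest integer P_c is 970 mb.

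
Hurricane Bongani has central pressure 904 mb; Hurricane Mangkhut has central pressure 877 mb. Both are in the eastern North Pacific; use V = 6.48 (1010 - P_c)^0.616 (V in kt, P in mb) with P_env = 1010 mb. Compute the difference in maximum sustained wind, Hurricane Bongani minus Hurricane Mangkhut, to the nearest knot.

Hurricane Bongani: ΔP = 106; V ≈ 6.48 × 106^0.616 ≈ 114.59 kt.
Hurricane Mangkhut: ΔP = 133; V ≈ 6.48 × 133^0.616 ≈ 131.79 kt.
Difference ≈ 114.59 − 131.79 = -17.20 → -17 kt.

-17 kt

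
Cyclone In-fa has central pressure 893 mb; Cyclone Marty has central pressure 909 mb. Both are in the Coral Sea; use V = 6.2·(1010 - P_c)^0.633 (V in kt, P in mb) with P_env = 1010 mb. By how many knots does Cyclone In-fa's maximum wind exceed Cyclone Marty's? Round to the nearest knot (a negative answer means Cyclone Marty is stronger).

11 kt

Cyclone In-fa: ΔP = 117; V ≈ 6.2 × 117^0.633 ≈ 126.34 kt.
Cyclone Marty: ΔP = 101; V ≈ 6.2 × 101^0.633 ≈ 115.11 kt.
Difference ≈ 126.34 − 115.11 = 11.23 → 11 kt.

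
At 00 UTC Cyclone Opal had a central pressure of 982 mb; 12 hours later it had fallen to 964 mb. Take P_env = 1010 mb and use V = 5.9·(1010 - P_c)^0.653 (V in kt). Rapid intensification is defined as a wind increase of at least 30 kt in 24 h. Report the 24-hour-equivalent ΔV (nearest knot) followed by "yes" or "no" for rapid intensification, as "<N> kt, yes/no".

40 kt, yes

V₁: ΔP = 28, V ≈ 5.9 × 28^0.653 ≈ 51.98 kt.
V₂: ΔP = 46, V ≈ 5.9 × 46^0.653 ≈ 71.88 kt.
ΔV over 12 h = 19.90 kt → 24 h equivalent = 19.90 × 24/12 ≈ 39.80 kt.
40 kt ≥ 30 kt ⇒ rapid intensification.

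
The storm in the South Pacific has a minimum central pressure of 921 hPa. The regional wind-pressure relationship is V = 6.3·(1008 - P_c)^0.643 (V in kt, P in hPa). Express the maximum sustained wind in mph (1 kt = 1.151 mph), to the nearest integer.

ΔP = 1008 − 921 = 87 hPa.
V ≈ 6.3 × 87^0.643 = 6.3 × 17.665 ≈ 111.289 kt.
111.289 × 1.151 ≈ 128.09 mph → 128 mph.

128 mph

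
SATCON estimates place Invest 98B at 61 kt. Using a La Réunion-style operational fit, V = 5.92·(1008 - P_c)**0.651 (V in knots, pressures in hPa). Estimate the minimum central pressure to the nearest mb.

ΔP = (V / 5.92)^(1/0.651) = (61/5.92)^1.536.
61/5.92 = 10.304; 10.304^1.536 ≈ 35.98 mb.
P_c = 1008 − 35.98 = 972.02 ≈ 972 mb.

972 mb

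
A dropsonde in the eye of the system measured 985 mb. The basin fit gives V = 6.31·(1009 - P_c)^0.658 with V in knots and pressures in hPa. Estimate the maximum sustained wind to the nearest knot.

ΔP = 1009 − 985 = 24 mb.
24^0.658 ≈ 8.094.
V ≈ 6.31 × 8.094 ≈ 51.1 kt.

51 kt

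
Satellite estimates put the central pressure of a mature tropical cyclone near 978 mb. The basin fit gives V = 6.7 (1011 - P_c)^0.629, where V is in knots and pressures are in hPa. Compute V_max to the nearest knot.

60 kt

ΔP = 1011 − 978 = 33 mb.
33^0.629 ≈ 9.019.
V ≈ 6.7 × 9.019 ≈ 60.4 kt.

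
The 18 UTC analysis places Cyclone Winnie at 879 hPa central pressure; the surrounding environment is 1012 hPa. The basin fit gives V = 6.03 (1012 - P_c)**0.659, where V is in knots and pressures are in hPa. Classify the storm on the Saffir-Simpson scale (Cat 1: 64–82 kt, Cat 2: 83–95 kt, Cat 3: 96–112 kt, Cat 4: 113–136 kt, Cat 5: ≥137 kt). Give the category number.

ΔP = 1012 − 879 = 133 hPa.
V ≈ 6.03 × 133^0.659 = 6.03 × 25.10 ≈ 151 kt.
151 kt falls in the Category 5 band.

5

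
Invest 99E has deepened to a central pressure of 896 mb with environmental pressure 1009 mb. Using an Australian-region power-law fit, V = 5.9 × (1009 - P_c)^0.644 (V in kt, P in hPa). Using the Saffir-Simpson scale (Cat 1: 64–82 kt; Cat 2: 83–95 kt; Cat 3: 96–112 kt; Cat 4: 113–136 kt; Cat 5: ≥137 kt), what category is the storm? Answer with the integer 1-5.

ΔP = 1009 − 896 = 113 mb.
V ≈ 5.9 × 113^0.644 = 5.9 × 21.00 ≈ 124 kt.
124 kt falls in the Category 4 band.

4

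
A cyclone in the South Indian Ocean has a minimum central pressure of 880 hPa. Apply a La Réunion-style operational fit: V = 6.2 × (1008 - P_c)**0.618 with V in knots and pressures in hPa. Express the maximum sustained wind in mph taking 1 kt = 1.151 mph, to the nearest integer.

143 mph

ΔP = 1008 − 880 = 128 hPa.
V ≈ 6.2 × 128^0.618 = 6.2 × 20.057 ≈ 124.350 kt.
124.350 × 1.151 ≈ 143.13 mph → 143 mph.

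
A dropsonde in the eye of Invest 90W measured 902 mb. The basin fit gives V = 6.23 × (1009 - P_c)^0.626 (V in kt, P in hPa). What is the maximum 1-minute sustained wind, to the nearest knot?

116 kt

ΔP = 1009 − 902 = 107 mb.
107^0.626 ≈ 18.638.
V ≈ 6.23 × 18.638 ≈ 116.1 kt.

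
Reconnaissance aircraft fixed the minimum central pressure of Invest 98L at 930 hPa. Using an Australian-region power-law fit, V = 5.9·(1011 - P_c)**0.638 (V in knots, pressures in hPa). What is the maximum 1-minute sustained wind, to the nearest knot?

97 kt

ΔP = 1011 − 930 = 81 hPa.
81^0.638 ≈ 16.505.
V ≈ 5.9 × 16.505 ≈ 97.4 kt.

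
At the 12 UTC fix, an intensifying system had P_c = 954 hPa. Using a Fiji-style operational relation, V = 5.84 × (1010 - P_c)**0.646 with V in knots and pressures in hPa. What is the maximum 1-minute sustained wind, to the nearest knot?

79 kt

ΔP = 1010 − 954 = 56 hPa.
56^0.646 ≈ 13.469.
V ≈ 5.84 × 13.469 ≈ 78.7 kt.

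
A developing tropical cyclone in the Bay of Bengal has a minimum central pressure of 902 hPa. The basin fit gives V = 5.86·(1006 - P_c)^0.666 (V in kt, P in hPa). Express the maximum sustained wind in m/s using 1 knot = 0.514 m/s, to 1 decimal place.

ΔP = 1006 − 902 = 104 hPa.
V ≈ 5.86 × 104^0.666 = 5.86 × 22.047 ≈ 129.194 kt.
129.194 × 0.514 ≈ 66.41 m/s → 66.4 m/s.

66.4 m/s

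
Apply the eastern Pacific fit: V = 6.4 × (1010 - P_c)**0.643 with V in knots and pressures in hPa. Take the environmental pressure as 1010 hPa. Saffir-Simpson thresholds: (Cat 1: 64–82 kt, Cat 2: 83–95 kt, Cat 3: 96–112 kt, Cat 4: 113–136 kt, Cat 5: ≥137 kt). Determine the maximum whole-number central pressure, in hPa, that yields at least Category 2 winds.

Category 2 begins at V = 83 kt.
Required ΔP = (83/6.4)^(1/0.643) = 12.969^1.555 ≈ 53.80 hPa.
P_c ≤ 1010 − 53.80 = 956.20, so the highest integer P_c is 956 hPa.

956 hPa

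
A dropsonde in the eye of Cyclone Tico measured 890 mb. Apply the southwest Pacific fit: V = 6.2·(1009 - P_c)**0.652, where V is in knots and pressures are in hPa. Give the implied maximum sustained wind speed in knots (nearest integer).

140 kt

ΔP = 1009 − 890 = 119 mb.
119^0.652 ≈ 22.556.
V ≈ 6.2 × 22.556 ≈ 139.8 kt.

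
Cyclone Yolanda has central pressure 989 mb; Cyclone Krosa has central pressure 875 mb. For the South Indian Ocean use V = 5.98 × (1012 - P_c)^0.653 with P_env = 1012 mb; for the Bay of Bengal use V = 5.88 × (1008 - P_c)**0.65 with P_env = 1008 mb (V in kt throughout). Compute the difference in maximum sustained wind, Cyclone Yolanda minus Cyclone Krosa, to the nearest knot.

Cyclone Yolanda: ΔP = 23; V ≈ 5.98 × 23^0.653 ≈ 46.34 kt.
Cyclone Krosa: ΔP = 133; V ≈ 5.88 × 133^0.65 ≈ 141.22 kt.
Difference ≈ 46.34 − 141.22 = -94.88 → -95 kt.

-95 kt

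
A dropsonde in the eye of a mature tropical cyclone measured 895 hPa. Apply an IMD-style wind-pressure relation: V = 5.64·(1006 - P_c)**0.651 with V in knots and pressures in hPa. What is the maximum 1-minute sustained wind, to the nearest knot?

121 kt

ΔP = 1006 − 895 = 111 hPa.
111^0.651 ≈ 21.454.
V ≈ 5.64 × 21.454 ≈ 121.0 kt.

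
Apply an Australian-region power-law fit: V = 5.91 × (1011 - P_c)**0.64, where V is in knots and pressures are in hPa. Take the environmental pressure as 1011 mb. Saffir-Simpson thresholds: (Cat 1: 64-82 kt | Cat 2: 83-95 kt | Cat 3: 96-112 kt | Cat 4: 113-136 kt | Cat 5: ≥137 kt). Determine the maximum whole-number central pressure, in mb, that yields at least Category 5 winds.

Category 5 begins at V = 137 kt.
Required ΔP = (137/5.91)^(1/0.64) = 23.181^1.562 ≈ 135.84 mb.
P_c ≤ 1011 − 135.84 = 875.16, so the highest integer P_c is 875 mb.

875 mb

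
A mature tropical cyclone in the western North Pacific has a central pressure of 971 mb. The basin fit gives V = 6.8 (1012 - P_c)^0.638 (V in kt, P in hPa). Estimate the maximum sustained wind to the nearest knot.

ΔP = 1012 − 971 = 41 mb.
41^0.638 ≈ 10.689.
V ≈ 6.8 × 10.689 ≈ 72.7 kt.

73 kt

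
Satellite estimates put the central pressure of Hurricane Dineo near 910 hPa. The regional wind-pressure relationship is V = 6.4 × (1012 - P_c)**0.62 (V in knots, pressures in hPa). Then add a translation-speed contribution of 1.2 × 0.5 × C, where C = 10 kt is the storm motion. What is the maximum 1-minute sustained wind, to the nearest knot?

ΔP = 1012 − 910 = 102 hPa.
102^0.62 ≈ 17.593.
V ≈ 6.4 × 17.593 ≈ 112.6 kt.
Translation term: 1.2 × 0.5 × 10 = 6 kt.
Corrected V ≈ 118.6 kt → 119 kt.

119 kt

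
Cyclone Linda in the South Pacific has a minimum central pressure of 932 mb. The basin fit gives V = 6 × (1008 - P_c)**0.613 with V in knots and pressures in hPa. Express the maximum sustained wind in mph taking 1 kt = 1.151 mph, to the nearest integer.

ΔP = 1008 − 932 = 76 mb.
V ≈ 6 × 76^0.613 = 6 × 14.221 ≈ 85.328 kt.
85.328 × 1.151 ≈ 98.21 mph → 98 mph.

98 mph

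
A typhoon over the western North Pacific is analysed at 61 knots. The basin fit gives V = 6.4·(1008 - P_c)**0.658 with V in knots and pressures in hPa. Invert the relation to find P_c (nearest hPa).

ΔP = (V / 6.4)^(1/0.658) = (61/6.4)^1.520.
61/6.4 = 9.531; 9.531^1.520 ≈ 30.77 hPa.
P_c = 1008 − 30.77 = 977.23 ≈ 977 hPa.

977 hPa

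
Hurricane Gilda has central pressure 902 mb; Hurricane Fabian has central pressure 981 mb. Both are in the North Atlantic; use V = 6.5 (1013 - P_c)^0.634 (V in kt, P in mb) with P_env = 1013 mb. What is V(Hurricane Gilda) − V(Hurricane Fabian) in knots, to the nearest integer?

Hurricane Gilda: ΔP = 111; V ≈ 6.5 × 111^0.634 ≈ 128.72 kt.
Hurricane Fabian: ΔP = 32; V ≈ 6.5 × 32^0.634 ≈ 58.50 kt.
Difference ≈ 128.72 − 58.50 = 70.22 → 70 kt.

70 kt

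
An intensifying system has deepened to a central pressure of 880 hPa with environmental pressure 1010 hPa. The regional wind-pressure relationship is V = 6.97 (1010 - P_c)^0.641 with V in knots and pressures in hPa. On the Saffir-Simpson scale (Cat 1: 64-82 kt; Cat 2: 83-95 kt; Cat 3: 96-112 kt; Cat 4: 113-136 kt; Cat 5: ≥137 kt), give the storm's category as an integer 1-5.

ΔP = 1010 − 880 = 130 hPa.
V ≈ 6.97 × 130^0.641 = 6.97 × 22.65 ≈ 158 kt.
158 kt falls in the Category 5 band.

5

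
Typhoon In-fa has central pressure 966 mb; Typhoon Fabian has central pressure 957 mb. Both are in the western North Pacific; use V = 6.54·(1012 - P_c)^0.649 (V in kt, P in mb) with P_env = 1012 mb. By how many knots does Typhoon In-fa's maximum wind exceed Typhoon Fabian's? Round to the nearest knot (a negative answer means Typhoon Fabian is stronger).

Typhoon In-fa: ΔP = 46; V ≈ 6.54 × 46^0.649 ≈ 78.47 kt.
Typhoon Fabian: ΔP = 55; V ≈ 6.54 × 55^0.649 ≈ 88.12 kt.
Difference ≈ 78.47 − 88.12 = -9.65 → -10 kt.

-10 kt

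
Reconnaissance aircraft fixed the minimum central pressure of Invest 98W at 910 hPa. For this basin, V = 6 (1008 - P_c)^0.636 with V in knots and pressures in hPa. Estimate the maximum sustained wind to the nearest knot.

111 kt

ΔP = 1008 − 910 = 98 hPa.
98^0.636 ≈ 18.468.
V ≈ 6 × 18.468 ≈ 110.8 kt.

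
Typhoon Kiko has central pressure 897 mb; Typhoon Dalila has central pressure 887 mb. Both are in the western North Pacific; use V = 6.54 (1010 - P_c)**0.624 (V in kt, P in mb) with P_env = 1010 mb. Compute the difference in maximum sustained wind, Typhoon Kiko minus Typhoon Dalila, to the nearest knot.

-7 kt

Typhoon Kiko: ΔP = 113; V ≈ 6.54 × 113^0.624 ≈ 124.94 kt.
Typhoon Dalila: ΔP = 123; V ≈ 6.54 × 123^0.624 ≈ 131.73 kt.
Difference ≈ 124.94 − 131.73 = -6.79 → -7 kt.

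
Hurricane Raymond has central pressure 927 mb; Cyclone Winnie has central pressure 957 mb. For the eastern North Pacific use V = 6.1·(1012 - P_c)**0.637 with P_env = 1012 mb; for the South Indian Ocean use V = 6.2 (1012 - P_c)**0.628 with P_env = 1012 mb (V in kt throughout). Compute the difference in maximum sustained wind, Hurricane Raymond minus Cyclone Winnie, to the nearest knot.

Hurricane Raymond: ΔP = 85; V ≈ 6.1 × 85^0.637 ≈ 103.36 kt.
Cyclone Winnie: ΔP = 55; V ≈ 6.2 × 55^0.628 ≈ 76.80 kt.
Difference ≈ 103.36 − 76.80 = 26.56 → 27 kt.

27 kt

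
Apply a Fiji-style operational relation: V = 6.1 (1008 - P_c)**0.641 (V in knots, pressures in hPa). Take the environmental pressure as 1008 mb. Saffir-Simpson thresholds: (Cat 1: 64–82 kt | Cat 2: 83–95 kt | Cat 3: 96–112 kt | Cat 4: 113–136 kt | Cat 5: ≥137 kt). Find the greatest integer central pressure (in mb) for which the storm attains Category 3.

934 mb

Category 3 begins at V = 96 kt.
Required ΔP = (96/6.1)^(1/0.641) = 15.738^1.560 ≈ 73.67 mb.
P_c ≤ 1008 − 73.67 = 934.33, so the highest integer P_c is 934 mb.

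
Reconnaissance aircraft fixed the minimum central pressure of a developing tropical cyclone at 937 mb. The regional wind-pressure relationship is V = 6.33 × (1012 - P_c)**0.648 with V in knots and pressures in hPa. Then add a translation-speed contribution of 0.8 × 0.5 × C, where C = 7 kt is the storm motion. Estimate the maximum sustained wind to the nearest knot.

107 kt

ΔP = 1012 − 937 = 75 mb.
75^0.648 ≈ 16.407.
V ≈ 6.33 × 16.407 ≈ 103.9 kt.
Translation term: 0.8 × 0.5 × 7 = 2.8 kt.
Corrected V ≈ 106.7 kt → 107 kt.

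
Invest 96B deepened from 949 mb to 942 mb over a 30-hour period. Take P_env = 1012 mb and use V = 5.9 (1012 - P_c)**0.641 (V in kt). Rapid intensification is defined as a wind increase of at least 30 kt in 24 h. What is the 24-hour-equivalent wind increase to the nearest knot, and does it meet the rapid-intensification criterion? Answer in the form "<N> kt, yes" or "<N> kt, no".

V₁: ΔP = 63, V ≈ 5.9 × 63^0.641 ≈ 83.99 kt.
V₂: ΔP = 70, V ≈ 5.9 × 70^0.641 ≈ 89.86 kt.
ΔV over 30 h = 5.87 kt → 24 h equivalent = 5.87 × 24/30 ≈ 4.70 kt.
5 kt < 30 kt ⇒ not rapid intensification.

5 kt, no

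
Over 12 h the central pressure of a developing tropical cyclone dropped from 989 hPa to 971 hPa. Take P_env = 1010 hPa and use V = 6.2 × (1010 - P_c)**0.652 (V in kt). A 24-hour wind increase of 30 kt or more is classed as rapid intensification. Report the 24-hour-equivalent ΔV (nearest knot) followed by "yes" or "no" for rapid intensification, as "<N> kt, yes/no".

45 kt, yes

V₁: ΔP = 21, V ≈ 6.2 × 21^0.652 ≈ 45.13 kt.
V₂: ΔP = 39, V ≈ 6.2 × 39^0.652 ≈ 67.57 kt.
ΔV over 12 h = 22.44 kt → 24 h equivalent = 22.44 × 24/12 ≈ 44.88 kt.
45 kt ≥ 30 kt ⇒ rapid intensification.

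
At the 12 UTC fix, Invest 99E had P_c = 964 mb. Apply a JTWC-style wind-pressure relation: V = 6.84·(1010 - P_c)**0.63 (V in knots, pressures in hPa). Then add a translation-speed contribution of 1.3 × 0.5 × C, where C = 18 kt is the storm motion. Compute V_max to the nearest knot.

88 kt

ΔP = 1010 − 964 = 46 mb.
46^0.63 ≈ 11.157.
V ≈ 6.84 × 11.157 ≈ 76.3 kt.
Translation term: 1.3 × 0.5 × 18 = 11.7 kt.
Corrected V ≈ 88 kt → 88 kt.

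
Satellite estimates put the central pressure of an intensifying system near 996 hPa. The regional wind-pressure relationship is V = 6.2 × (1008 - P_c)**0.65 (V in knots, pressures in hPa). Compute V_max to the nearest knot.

ΔP = 1008 − 996 = 12 hPa.
12^0.65 ≈ 5.029.
V ≈ 6.2 × 5.029 ≈ 31.2 kt.

31 kt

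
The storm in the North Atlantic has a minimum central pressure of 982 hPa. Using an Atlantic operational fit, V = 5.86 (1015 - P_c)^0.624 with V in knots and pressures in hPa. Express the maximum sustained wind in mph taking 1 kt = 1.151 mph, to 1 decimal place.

59.8 mph

ΔP = 1015 − 982 = 33 hPa.
V ≈ 5.86 × 33^0.624 = 5.86 × 8.862 ≈ 51.934 kt.
51.934 × 1.151 ≈ 59.78 mph → 59.8 mph.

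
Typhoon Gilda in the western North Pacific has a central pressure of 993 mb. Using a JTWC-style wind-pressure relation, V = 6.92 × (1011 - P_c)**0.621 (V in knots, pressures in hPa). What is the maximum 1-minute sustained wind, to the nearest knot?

42 kt

ΔP = 1011 − 993 = 18 mb.
18^0.621 ≈ 6.019.
V ≈ 6.92 × 6.019 ≈ 41.7 kt.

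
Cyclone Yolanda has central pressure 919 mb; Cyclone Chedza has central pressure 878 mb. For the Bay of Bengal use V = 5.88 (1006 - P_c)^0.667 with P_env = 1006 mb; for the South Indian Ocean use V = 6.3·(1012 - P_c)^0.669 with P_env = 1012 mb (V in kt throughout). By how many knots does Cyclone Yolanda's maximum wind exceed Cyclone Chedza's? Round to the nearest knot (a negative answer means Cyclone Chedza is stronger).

Cyclone Yolanda: ΔP = 87; V ≈ 5.88 × 87^0.667 ≈ 115.62 kt.
Cyclone Chedza: ΔP = 134; V ≈ 6.3 × 134^0.669 ≈ 166.87 kt.
Difference ≈ 115.62 − 166.87 = -51.25 → -51 kt.

-51 kt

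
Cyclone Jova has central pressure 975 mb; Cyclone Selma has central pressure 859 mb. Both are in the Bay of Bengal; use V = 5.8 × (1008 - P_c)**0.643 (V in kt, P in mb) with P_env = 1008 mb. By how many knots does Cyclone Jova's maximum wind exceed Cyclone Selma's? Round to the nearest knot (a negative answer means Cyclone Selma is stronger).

-90 kt

Cyclone Jova: ΔP = 33; V ≈ 5.8 × 33^0.643 ≈ 54.93 kt.
Cyclone Selma: ΔP = 149; V ≈ 5.8 × 149^0.643 ≈ 144.81 kt.
Difference ≈ 54.93 − 144.81 = -89.88 → -90 kt.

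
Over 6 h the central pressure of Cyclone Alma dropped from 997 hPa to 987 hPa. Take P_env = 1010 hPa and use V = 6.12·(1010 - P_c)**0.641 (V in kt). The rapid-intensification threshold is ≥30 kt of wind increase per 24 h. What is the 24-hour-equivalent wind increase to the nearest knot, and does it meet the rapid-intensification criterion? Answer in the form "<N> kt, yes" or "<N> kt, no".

V₁: ΔP = 13, V ≈ 6.12 × 13^0.641 ≈ 31.68 kt.
V₂: ΔP = 23, V ≈ 6.12 × 23^0.641 ≈ 45.67 kt.
ΔV over 6 h = 13.99 kt → 24 h equivalent = 13.99 × 24/6 ≈ 55.96 kt.
56 kt ≥ 30 kt ⇒ rapid intensification.

56 kt, yes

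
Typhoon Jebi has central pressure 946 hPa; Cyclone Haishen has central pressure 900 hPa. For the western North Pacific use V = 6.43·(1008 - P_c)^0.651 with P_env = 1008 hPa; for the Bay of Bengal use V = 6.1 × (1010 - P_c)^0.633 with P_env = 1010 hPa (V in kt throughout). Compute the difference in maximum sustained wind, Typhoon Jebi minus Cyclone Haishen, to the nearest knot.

-25 kt

Typhoon Jebi: ΔP = 62; V ≈ 6.43 × 62^0.651 ≈ 94.42 kt.
Cyclone Haishen: ΔP = 110; V ≈ 6.1 × 110^0.633 ≈ 119.54 kt.
Difference ≈ 94.42 − 119.54 = -25.12 → -25 kt.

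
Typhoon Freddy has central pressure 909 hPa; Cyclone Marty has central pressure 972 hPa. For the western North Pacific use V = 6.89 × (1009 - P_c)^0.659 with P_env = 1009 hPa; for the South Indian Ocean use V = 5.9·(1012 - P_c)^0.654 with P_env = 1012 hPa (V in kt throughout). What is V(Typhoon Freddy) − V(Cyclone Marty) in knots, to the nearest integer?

Typhoon Freddy: ΔP = 100; V ≈ 6.89 × 100^0.659 ≈ 143.29 kt.
Cyclone Marty: ΔP = 40; V ≈ 5.9 × 40^0.654 ≈ 65.86 kt.
Difference ≈ 143.29 − 65.86 = 77.43 → 77 kt.

77 kt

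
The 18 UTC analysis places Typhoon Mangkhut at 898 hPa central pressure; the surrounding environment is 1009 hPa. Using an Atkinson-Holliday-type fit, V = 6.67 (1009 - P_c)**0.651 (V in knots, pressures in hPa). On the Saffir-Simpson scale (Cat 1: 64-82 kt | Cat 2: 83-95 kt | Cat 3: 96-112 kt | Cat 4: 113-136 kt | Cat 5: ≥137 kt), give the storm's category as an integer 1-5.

ΔP = 1009 − 898 = 111 hPa.
V ≈ 6.67 × 111^0.651 = 6.67 × 21.45 ≈ 143 kt.
143 kt falls in the Category 5 band.

5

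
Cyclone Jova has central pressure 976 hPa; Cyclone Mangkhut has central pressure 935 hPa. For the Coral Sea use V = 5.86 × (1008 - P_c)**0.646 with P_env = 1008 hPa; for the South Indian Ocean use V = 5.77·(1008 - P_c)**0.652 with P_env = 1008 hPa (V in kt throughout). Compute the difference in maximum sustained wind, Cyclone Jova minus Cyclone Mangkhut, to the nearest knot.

-40 kt

Cyclone Jova: ΔP = 32; V ≈ 5.86 × 32^0.646 ≈ 54.98 kt.
Cyclone Mangkhut: ΔP = 73; V ≈ 5.77 × 73^0.652 ≈ 94.64 kt.
Difference ≈ 54.98 − 94.64 = -39.66 → -40 kt.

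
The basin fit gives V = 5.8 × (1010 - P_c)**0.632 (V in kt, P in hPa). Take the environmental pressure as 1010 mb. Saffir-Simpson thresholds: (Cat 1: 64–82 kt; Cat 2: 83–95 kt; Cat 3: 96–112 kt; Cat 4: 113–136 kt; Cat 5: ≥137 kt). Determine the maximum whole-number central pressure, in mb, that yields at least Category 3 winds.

925 mb

Category 3 begins at V = 96 kt.
Required ΔP = (96/5.8)^(1/0.632) = 16.552^1.582 ≈ 84.83 mb.
P_c ≤ 1010 − 84.83 = 925.17, so the highest integer P_c is 925 mb.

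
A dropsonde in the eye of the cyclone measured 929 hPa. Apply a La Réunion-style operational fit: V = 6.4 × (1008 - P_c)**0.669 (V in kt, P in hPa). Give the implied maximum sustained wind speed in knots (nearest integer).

119 kt

ΔP = 1008 − 929 = 79 hPa.
79^0.669 ≈ 18.600.
V ≈ 6.4 × 18.600 ≈ 119.0 kt.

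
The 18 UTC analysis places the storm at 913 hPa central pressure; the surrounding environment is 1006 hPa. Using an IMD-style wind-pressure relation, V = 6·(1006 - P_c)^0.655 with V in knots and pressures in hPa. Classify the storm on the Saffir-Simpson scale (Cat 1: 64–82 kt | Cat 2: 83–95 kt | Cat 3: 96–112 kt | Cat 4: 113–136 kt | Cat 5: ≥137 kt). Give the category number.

4

ΔP = 1006 − 913 = 93 hPa.
V ≈ 6 × 93^0.655 = 6 × 19.47 ≈ 117 kt.
117 kt falls in the Category 4 band.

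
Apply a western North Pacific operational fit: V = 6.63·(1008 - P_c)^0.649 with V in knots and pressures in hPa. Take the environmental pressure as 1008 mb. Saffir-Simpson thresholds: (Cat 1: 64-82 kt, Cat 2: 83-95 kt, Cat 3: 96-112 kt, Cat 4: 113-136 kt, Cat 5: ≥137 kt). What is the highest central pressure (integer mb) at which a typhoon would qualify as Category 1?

Category 1 begins at V = 64 kt.
Required ΔP = (64/6.63)^(1/0.649) = 9.653^1.541 ≈ 32.90 mb.
P_c ≤ 1008 − 32.90 = 975.10, so the highest integer P_c is 975 mb.

975 mb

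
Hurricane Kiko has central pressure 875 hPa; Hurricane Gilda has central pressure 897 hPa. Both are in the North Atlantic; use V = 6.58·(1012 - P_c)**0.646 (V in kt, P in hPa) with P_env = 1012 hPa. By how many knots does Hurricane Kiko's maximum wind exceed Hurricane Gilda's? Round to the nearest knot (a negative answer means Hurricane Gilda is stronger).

Hurricane Kiko: ΔP = 137; V ≈ 6.58 × 137^0.646 ≈ 157.96 kt.
Hurricane Gilda: ΔP = 115; V ≈ 6.58 × 115^0.646 ≈ 141.07 kt.
Difference ≈ 157.96 − 141.07 = 16.89 → 17 kt.

17 kt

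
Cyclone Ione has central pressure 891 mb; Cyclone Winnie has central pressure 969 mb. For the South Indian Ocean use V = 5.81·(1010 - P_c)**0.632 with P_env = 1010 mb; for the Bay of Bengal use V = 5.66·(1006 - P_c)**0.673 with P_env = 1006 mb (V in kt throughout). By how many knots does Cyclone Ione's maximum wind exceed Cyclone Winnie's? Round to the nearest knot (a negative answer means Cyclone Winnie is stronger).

55 kt

Cyclone Ione: ΔP = 119; V ≈ 5.81 × 119^0.632 ≈ 119.10 kt.
Cyclone Winnie: ΔP = 37; V ≈ 5.66 × 37^0.673 ≈ 64.30 kt.
Difference ≈ 119.10 − 64.30 = 54.80 → 55 kt.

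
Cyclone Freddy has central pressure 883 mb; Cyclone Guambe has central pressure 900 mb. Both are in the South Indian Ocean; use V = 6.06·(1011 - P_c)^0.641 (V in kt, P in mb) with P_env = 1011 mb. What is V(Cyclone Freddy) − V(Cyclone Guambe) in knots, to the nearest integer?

Cyclone Freddy: ΔP = 128; V ≈ 6.06 × 128^0.641 ≈ 135.89 kt.
Cyclone Guambe: ΔP = 111; V ≈ 6.06 × 111^0.641 ≈ 124.03 kt.
Difference ≈ 135.89 − 124.03 = 11.86 → 12 kt.

12 kt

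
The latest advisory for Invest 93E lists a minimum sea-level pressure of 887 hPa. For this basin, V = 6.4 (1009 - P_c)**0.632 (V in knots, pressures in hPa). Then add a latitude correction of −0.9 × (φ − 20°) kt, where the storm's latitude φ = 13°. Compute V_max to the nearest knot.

140 kt

ΔP = 1009 − 887 = 122 hPa.
122^0.632 ≈ 20.825.
V ≈ 6.4 × 20.825 ≈ 133.3 kt.
Latitude correction: −0.9 × (13 − 20) = 6.3 kt.
Corrected V ≈ 139.6 kt → 140 kt.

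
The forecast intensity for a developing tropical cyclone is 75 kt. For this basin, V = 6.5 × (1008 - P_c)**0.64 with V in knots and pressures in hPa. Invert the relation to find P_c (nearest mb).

962 mb

ΔP = (V / 6.5)^(1/0.64) = (75/6.5)^1.562.
75/6.5 = 11.538; 11.538^1.562 ≈ 45.67 mb.
P_c = 1008 − 45.67 = 962.33 ≈ 962 mb.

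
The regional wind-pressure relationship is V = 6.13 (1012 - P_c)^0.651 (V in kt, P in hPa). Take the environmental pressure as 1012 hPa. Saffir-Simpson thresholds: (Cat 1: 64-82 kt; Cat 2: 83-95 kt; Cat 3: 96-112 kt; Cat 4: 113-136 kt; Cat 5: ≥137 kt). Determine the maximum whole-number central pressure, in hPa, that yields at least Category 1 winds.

Category 1 begins at V = 64 kt.
Required ΔP = (64/6.13)^(1/0.651) = 10.440^1.536 ≈ 36.72 hPa.
P_c ≤ 1012 − 36.72 = 975.28, so the highest integer P_c is 975 hPa.

975 hPa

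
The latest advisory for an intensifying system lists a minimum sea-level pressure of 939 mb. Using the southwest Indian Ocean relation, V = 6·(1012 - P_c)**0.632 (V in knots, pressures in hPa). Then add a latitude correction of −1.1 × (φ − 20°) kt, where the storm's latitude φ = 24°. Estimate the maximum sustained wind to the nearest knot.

86 kt

ΔP = 1012 − 939 = 73 mb.
73^0.632 ≈ 15.053.
V ≈ 6 × 15.053 ≈ 90.3 kt.
Latitude correction: −1.1 × (24 − 20) = -4.4 kt.
Corrected V ≈ 85.9 kt → 86 kt.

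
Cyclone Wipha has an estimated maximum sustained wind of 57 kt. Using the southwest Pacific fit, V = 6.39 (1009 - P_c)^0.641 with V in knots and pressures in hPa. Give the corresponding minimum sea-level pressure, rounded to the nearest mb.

ΔP = (V / 6.39)^(1/0.641) = (57/6.39)^1.560.
57/6.39 = 8.920; 8.920^1.560 ≈ 30.38 mb.
P_c = 1009 − 30.38 = 978.62 ≈ 979 mb.

979 mb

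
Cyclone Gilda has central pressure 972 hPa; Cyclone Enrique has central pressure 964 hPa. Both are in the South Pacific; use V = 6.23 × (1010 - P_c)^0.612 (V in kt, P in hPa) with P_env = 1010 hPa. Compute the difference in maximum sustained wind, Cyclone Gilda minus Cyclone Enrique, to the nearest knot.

-7 kt

Cyclone Gilda: ΔP = 38; V ≈ 6.23 × 38^0.612 ≈ 57.72 kt.
Cyclone Enrique: ΔP = 46; V ≈ 6.23 × 46^0.612 ≈ 64.88 kt.
Difference ≈ 57.72 − 64.88 = -7.16 → -7 kt.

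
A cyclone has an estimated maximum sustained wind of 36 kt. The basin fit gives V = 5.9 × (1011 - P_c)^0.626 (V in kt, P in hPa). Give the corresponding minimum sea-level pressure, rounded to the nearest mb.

993 mb

ΔP = (V / 5.9)^(1/0.626) = (36/5.9)^1.597.
36/5.9 = 6.102; 6.102^1.597 ≈ 17.98 mb.
P_c = 1011 − 17.98 = 993.02 ≈ 993 mb.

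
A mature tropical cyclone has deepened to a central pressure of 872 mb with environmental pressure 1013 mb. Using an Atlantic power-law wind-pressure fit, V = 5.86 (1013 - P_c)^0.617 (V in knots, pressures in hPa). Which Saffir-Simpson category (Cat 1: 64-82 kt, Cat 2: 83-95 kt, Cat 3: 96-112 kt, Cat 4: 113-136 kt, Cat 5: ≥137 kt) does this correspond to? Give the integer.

4

ΔP = 1013 − 872 = 141 mb.
V ≈ 5.86 × 141^0.617 = 5.86 × 21.19 ≈ 124 kt.
124 kt falls in the Category 4 band.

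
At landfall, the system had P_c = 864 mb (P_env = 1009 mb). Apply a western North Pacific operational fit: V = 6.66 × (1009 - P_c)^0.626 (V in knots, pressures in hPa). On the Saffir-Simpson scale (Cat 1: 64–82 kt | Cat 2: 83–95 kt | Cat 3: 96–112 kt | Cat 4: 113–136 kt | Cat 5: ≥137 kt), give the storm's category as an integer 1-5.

ΔP = 1009 − 864 = 145 mb.
V ≈ 6.66 × 145^0.626 = 6.66 × 22.54 ≈ 150 kt.
150 kt falls in the Category 5 band.

5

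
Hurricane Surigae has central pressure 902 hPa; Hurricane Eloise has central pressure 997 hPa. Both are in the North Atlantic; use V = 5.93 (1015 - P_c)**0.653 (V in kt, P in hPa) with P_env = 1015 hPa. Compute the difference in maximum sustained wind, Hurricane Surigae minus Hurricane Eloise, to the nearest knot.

Hurricane Surigae: ΔP = 113; V ≈ 5.93 × 113^0.653 ≈ 129.93 kt.
Hurricane Eloise: ΔP = 18; V ≈ 5.93 × 18^0.653 ≈ 39.15 kt.
Difference ≈ 129.93 − 39.15 = 90.78 → 91 kt.

91 kt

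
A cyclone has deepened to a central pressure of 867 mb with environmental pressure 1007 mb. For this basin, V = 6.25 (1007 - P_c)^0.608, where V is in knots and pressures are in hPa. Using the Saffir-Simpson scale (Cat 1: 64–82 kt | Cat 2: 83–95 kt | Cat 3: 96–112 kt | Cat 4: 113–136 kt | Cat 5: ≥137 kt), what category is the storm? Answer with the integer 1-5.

ΔP = 1007 − 867 = 140 mb.
V ≈ 6.25 × 140^0.608 = 6.25 × 20.18 ≈ 126 kt.
126 kt falls in the Category 4 band.

4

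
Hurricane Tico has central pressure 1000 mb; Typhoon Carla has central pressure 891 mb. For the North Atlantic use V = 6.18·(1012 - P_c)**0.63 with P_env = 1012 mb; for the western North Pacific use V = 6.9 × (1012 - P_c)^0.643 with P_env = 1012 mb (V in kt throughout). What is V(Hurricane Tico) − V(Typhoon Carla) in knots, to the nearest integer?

Hurricane Tico: ΔP = 12; V ≈ 6.18 × 12^0.63 ≈ 29.57 kt.
Typhoon Carla: ΔP = 121; V ≈ 6.9 × 121^0.643 ≈ 150.69 kt.
Difference ≈ 29.57 − 150.69 = -121.12 → -121 kt.

-121 kt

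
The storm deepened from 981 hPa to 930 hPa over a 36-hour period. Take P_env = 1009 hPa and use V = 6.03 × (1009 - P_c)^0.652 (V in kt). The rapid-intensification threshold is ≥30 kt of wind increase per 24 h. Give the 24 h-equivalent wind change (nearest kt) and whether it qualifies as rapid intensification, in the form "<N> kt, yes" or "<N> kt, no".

34 kt, yes

V₁: ΔP = 28, V ≈ 6.03 × 28^0.652 ≈ 52.95 kt.
V₂: ΔP = 79, V ≈ 6.03 × 79^0.652 ≈ 104.13 kt.
ΔV over 36 h = 51.18 kt → 24 h equivalent = 51.18 × 24/36 ≈ 34.12 kt.
34 kt ≥ 30 kt ⇒ rapid intensification.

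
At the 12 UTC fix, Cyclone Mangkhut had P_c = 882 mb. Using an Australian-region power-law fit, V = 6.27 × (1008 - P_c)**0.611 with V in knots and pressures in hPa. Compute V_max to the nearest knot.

ΔP = 1008 − 882 = 126 mb.
126^0.611 ≈ 19.201.
V ≈ 6.27 × 19.201 ≈ 120.4 kt.

120 kt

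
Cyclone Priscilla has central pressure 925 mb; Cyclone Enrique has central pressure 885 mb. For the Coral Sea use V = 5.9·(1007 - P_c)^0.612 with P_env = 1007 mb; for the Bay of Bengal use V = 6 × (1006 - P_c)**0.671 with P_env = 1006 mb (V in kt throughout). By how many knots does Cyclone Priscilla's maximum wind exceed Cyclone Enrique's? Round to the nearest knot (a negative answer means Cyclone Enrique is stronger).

-62 kt

Cyclone Priscilla: ΔP = 82; V ≈ 5.9 × 82^0.612 ≈ 87.52 kt.
Cyclone Enrique: ΔP = 121; V ≈ 6 × 121^0.671 ≈ 149.87 kt.
Difference ≈ 87.52 − 149.87 = -62.35 → -62 kt.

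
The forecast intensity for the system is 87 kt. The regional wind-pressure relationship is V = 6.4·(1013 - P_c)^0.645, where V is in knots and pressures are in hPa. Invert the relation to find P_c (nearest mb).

ΔP = (V / 6.4)^(1/0.645) = (87/6.4)^1.550.
87/6.4 = 13.594; 13.594^1.550 ≈ 57.16 mb.
P_c = 1013 − 57.16 = 955.84 ≈ 956 mb.

956 mb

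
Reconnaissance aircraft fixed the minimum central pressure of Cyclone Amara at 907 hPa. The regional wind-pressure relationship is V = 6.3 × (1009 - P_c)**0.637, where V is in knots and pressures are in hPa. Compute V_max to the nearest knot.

120 kt

ΔP = 1009 − 907 = 102 hPa.
102^0.637 ≈ 19.032.
V ≈ 6.3 × 19.032 ≈ 119.9 kt.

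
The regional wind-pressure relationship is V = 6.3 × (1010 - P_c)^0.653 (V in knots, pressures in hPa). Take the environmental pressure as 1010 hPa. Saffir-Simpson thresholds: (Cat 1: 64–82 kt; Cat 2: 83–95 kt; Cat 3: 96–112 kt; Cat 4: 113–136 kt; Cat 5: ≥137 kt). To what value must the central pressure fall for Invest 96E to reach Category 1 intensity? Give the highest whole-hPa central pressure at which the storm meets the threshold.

Category 1 begins at V = 64 kt.
Required ΔP = (64/6.3)^(1/0.653) = 10.159^1.531 ≈ 34.82 hPa.
P_c ≤ 1010 − 34.82 = 975.18, so the highest integer P_c is 975 hPa.

975 hPa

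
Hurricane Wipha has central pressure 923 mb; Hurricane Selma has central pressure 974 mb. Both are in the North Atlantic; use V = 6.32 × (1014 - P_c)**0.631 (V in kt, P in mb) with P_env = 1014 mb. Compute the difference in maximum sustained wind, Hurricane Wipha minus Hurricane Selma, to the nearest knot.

Hurricane Wipha: ΔP = 91; V ≈ 6.32 × 91^0.631 ≈ 108.86 kt.
Hurricane Selma: ΔP = 40; V ≈ 6.32 × 40^0.631 ≈ 64.81 kt.
Difference ≈ 108.86 − 64.81 = 44.05 → 44 kt.

44 kt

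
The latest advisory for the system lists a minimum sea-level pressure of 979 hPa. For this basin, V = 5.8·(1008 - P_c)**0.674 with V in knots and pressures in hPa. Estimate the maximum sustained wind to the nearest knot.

56 kt

ΔP = 1008 − 979 = 29 hPa.
29^0.674 ≈ 9.675.
V ≈ 5.8 × 9.675 ≈ 56.1 kt.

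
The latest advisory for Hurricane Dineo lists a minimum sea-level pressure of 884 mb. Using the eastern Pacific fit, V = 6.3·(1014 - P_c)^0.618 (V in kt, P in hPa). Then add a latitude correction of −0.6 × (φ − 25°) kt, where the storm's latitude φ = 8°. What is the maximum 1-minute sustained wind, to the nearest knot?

ΔP = 1014 − 884 = 130 mb.
130^0.618 ≈ 20.250.
V ≈ 6.3 × 20.250 ≈ 127.6 kt.
Latitude correction: −0.6 × (8 − 25) = 10.2 kt.
Corrected V ≈ 137.8 kt → 138 kt.

138 kt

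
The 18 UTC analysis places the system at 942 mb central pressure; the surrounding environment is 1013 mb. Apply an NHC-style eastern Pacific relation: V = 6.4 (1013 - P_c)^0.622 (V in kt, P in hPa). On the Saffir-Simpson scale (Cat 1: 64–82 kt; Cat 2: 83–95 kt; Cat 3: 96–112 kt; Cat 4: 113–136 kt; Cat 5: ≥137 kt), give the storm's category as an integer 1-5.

ΔP = 1013 − 942 = 71 mb.
V ≈ 6.4 × 71^0.622 = 6.4 × 14.17 ≈ 91 kt.
91 kt falls in the Category 2 band.

2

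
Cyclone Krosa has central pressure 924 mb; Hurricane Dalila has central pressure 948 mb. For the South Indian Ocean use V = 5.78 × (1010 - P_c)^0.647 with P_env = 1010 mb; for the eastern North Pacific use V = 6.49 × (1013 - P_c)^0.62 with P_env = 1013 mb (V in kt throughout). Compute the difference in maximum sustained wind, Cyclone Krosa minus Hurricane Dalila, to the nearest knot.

17 kt

Cyclone Krosa: ΔP = 86; V ≈ 5.78 × 86^0.647 ≈ 103.17 kt.
Hurricane Dalila: ΔP = 65; V ≈ 6.49 × 65^0.62 ≈ 86.35 kt.
Difference ≈ 103.17 − 86.35 = 16.82 → 17 kt.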